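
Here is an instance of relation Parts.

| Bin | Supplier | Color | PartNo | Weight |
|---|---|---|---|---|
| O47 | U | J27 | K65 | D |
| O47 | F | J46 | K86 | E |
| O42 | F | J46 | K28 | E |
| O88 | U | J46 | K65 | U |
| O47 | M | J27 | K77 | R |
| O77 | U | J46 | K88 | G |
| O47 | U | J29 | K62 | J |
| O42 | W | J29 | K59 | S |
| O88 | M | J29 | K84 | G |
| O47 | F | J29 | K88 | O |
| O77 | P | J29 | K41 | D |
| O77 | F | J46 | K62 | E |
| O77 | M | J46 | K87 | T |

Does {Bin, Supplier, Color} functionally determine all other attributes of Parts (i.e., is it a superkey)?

All 13 rows have distinct {Bin, Supplier, Color} values, so {Bin, Supplier, Color} → (all attributes) holds and {Bin, Supplier, Color} is a superkey.

Yes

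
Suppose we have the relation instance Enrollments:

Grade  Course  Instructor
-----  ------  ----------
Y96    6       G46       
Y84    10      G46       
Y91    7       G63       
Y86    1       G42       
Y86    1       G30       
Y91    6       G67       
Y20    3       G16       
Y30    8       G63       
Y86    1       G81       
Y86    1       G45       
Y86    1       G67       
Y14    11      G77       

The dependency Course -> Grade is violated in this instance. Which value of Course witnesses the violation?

6

Course=6: 2 rows → Grade takes values {Y96, Y91} — violation
Course=10: 1 row → Grade = Y84 ✓
Course=7: 1 row → Grade = Y91 ✓
Course=1: 5 rows → Grade = Y86, Y86, Y86, Y86, Y86 ✓
Course=3: 1 row → Grade = Y20 ✓
Course=8: 1 row → Grade = Y30 ✓
Course=11: 1 row → Grade = Y14 ✓
The only Course value with inconsistent Grade is Course=6.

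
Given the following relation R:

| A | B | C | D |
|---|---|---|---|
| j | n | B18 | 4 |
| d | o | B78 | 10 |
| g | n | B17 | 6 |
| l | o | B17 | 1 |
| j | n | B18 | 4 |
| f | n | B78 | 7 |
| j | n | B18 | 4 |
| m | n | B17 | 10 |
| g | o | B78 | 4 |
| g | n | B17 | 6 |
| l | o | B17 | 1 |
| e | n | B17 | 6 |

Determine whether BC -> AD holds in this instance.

No

(B=n, C=B18): 3 rows → {A,D} = (j, 4), (j, 4), (j, 4) ✓
(B=o, C=B78): 2 rows → {A,D} takes values {(d, 10), (g, 4)} — violation
(B=n, C=B17): 4 rows → {A,D} takes values {(g, 6), (m, 10), (e, 6)} — violation
(B=o, C=B17): 2 rows → {A,D} = (l, 1), (l, 1) ✓
(B=n, C=B78): 1 row → {A,D} = (f, 7) ✓
Two rows agree on BC but differ on AD, so BC -> AD does not hold.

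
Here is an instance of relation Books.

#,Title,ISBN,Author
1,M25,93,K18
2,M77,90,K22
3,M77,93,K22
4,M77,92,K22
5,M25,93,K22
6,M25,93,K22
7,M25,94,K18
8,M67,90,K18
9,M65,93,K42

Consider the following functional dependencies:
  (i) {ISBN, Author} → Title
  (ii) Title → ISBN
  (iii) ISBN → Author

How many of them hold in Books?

(i) {ISBN, Author} → Title: (ISBN=93, Author=K22): rows 3, 5, 6 → Title takes values {M77, M25} — violation — fails.
(ii) Title → ISBN: Title=M25: rows 1, 5, 6, 7 → ISBN takes values {93, 94} — violation; Title=M77: rows 2, 3, 4 → ISBN takes values {90, 93, 92} — violation — fails.
(iii) ISBN → Author: ISBN=93: rows 1, 3, 5, 6, 9 → Author takes values {K18, K22, K42} — violation; ISBN=90: rows 2, 8 → Author takes values {K22, K18} — violation — fails.
None of the 3 dependencies hold.

0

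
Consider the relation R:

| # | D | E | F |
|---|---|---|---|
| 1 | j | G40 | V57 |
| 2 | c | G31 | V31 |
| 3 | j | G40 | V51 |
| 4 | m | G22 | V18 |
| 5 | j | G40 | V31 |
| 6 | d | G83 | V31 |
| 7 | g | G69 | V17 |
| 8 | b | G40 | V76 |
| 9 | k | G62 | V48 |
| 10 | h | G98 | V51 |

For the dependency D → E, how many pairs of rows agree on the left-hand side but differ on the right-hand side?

0

D=j: all 3 rows agree on E — 0 pairs.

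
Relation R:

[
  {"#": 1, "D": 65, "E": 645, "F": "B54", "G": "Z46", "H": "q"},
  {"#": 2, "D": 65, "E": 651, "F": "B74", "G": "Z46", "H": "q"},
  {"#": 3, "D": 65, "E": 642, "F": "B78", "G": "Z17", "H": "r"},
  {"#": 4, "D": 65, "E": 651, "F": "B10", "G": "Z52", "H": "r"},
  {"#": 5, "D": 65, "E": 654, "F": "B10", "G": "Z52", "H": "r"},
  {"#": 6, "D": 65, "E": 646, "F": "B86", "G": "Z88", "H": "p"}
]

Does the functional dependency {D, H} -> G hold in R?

No

(D=65, H=q): rows 1, 2 → G = Z46, Z46 ✓
(D=65, H=r): rows 3, 4, 5 → G takes values {Z17, Z52} — violation
(D=65, H=p): row 6 → G = Z88 ✓
Two rows agree on {D, H} but differ on G, so {D, H} -> G does not hold.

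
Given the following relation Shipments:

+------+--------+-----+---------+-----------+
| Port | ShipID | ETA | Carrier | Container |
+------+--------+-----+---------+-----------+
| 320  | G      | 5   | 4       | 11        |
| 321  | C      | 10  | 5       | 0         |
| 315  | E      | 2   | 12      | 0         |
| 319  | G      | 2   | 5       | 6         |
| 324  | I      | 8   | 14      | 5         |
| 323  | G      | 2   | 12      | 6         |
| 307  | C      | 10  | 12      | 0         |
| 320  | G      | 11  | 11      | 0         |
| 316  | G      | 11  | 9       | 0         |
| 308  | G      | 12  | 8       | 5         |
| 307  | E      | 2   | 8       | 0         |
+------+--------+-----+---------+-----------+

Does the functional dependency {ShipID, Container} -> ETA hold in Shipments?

(ShipID=G, Container=11): 1 row → ETA = 5 ✓
(ShipID=C, Container=0): 2 rows → ETA = 10, 10 ✓
(ShipID=E, Container=0): 2 rows → ETA = 2, 2 ✓
(ShipID=G, Container=6): 2 rows → ETA = 2, 2 ✓
(ShipID=I, Container=5): 1 row → ETA = 8 ✓
(ShipID=G, Container=0): 2 rows → ETA = 11, 11 ✓
(ShipID=G, Container=5): 1 row → ETA = 12 ✓
Every {ShipID, Container} value is associated with a single ETA value, so {ShipID, Container} -> ETA holds.

Yes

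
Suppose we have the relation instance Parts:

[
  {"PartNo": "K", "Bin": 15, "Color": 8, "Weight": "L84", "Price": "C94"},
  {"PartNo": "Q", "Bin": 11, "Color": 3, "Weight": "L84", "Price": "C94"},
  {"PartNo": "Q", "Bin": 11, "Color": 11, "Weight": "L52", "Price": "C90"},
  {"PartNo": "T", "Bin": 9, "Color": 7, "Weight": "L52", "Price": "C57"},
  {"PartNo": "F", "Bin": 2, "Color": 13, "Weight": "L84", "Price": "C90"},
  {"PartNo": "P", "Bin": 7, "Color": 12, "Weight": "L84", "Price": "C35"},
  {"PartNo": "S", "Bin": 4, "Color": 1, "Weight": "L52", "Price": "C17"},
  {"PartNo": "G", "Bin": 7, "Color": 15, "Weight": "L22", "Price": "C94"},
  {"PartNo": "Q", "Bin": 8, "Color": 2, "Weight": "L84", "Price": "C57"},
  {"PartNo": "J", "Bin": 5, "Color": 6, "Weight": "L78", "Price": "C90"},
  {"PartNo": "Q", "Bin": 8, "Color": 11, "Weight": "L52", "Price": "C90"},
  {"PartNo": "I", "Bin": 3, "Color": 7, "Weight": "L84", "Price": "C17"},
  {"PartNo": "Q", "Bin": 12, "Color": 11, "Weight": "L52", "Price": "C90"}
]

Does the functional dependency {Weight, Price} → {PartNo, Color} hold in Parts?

(Weight=L84, Price=C94): 2 rows → {PartNo,Color} takes values {(K, 8), (Q, 3)} — violation
(Weight=L52, Price=C90): 3 rows → {PartNo,Color} = (Q, 11), (Q, 11), (Q, 11) ✓
(Weight=L52, Price=C57): 1 row → {PartNo,Color} = (T, 7) ✓
(Weight=L84, Price=C90): 1 row → {PartNo,Color} = (F, 13) ✓
(Weight=L84, Price=C35): 1 row → {PartNo,Color} = (P, 12) ✓
(Weight=L52, Price=C17): 1 row → {PartNo,Color} = (S, 1) ✓
(Weight=L22, Price=C94): 1 row → {PartNo,Color} = (G, 15) ✓
(Weight=L84, Price=C57): 1 row → {PartNo,Color} = (Q, 2) ✓
(Weight=L78, Price=C90): 1 row → {PartNo,Color} = (J, 6) ✓
(Weight=L84, Price=C17): 1 row → {PartNo,Color} = (I, 7) ✓
Two rows agree on {Weight, Price} but differ on {PartNo, Color}, so {Weight, Price} → {PartNo, Color} does not hold.

No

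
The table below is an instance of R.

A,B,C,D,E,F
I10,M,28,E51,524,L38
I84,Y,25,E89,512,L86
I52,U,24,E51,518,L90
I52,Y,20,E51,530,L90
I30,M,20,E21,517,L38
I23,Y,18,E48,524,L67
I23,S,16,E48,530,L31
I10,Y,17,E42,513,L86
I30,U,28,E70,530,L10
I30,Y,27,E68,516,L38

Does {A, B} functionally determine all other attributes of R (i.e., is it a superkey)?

Yes

All 10 rows have distinct {A, B} values, so {A, B} → (all attributes) holds and {A, B} is a superkey.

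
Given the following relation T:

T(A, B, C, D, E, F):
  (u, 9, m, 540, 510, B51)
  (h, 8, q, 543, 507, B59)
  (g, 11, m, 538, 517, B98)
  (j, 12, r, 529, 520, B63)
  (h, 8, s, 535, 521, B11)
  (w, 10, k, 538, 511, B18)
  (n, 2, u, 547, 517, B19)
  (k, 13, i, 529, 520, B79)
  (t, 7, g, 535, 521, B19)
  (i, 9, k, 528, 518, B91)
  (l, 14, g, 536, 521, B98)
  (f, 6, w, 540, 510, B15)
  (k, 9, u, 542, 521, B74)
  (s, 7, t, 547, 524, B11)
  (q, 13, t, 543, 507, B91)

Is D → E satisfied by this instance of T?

D=540: 2 rows → E = 510, 510 ✓
D=543: 2 rows → E = 507, 507 ✓
D=538: 2 rows → E takes values {517, 511} — violation
D=529: 2 rows → E = 520, 520 ✓
D=535: 2 rows → E = 521, 521 ✓
D=547: 2 rows → E takes values {517, 524} — violation
D=528: 1 row → E = 518 ✓
D=536: 1 row → E = 521 ✓
D=542: 1 row → E = 521 ✓
Two rows agree on D but differ on E, so D → E does not hold.

No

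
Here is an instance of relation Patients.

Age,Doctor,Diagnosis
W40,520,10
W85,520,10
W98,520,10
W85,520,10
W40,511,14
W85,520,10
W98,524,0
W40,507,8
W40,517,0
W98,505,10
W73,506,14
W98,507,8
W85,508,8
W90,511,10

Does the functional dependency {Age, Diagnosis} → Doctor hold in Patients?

No

(Age=W40, Diagnosis=10): 1 row → Doctor = 520 ✓
(Age=W85, Diagnosis=10): 3 rows → Doctor = 520, 520, 520 ✓
(Age=W98, Diagnosis=10): 2 rows → Doctor takes values {520, 505} — violation
(Age=W40, Diagnosis=14): 1 row → Doctor = 511 ✓
(Age=W98, Diagnosis=0): 1 row → Doctor = 524 ✓
(Age=W40, Diagnosis=8): 1 row → Doctor = 507 ✓
(Age=W40, Diagnosis=0): 1 row → Doctor = 517 ✓
(Age=W73, Diagnosis=14): 1 row → Doctor = 506 ✓
(Age=W98, Diagnosis=8): 1 row → Doctor = 507 ✓
(Age=W85, Diagnosis=8): 1 row → Doctor = 508 ✓
(Age=W90, Diagnosis=10): 1 row → Doctor = 511 ✓
Two rows agree on {Age, Diagnosis} but differ on Doctor, so {Age, Diagnosis} → Doctor does not hold.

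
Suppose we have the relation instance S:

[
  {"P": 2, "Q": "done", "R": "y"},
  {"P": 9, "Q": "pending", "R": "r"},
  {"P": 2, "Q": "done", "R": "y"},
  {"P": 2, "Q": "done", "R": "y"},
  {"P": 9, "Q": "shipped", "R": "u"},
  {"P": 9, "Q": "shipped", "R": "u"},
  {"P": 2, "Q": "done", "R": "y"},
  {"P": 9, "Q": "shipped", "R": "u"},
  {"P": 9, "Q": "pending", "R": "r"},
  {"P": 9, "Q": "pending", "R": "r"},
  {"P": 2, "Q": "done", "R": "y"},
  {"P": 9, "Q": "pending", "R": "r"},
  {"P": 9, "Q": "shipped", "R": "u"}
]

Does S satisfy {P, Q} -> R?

Yes

(P=2, Q=done): 5 rows → R = y, y, y, y, y ✓
(P=9, Q=pending): 4 rows → R = r, r, r, r ✓
(P=9, Q=shipped): 4 rows → R = u, u, u, u ✓
Every {P, Q} value is associated with a single R value, so {P, Q} -> R holds.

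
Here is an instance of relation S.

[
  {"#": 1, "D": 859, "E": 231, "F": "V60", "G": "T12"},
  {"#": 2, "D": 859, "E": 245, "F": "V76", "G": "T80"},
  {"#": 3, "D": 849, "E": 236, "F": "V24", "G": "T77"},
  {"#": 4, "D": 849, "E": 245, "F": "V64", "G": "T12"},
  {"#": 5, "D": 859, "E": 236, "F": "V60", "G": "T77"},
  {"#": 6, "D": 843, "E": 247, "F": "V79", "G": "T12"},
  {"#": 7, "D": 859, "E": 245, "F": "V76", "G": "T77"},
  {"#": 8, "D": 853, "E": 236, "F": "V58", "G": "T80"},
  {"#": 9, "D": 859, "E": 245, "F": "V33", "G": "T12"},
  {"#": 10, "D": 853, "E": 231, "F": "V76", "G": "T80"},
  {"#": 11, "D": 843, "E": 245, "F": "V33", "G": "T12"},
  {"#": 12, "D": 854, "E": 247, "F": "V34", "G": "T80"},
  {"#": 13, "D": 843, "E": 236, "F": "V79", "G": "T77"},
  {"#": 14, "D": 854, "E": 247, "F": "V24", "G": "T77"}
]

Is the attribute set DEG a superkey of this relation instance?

Yes

All 14 rows have distinct DEG values, so DEG → (all attributes) holds and DEG is a superkey.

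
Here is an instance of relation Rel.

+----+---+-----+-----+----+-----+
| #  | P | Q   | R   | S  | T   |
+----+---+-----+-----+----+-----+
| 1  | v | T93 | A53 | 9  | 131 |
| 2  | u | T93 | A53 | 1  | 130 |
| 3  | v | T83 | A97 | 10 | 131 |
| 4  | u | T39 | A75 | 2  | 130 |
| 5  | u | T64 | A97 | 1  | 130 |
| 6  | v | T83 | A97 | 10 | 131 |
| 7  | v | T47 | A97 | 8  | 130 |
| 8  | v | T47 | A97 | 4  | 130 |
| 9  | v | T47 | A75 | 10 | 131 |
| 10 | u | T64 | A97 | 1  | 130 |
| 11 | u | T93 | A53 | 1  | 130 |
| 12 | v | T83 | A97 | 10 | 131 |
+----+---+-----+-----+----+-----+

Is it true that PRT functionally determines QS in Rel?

No

(P=v, R=A53, T=131): row 1 → {Q,S} = (T93, 9) ✓
(P=u, R=A53, T=130): rows 2, 11 → {Q,S} = (T93, 1), (T93, 1) ✓
(P=v, R=A97, T=131): rows 3, 6, 12 → {Q,S} = (T83, 10), (T83, 10), (T83, 10) ✓
(P=u, R=A75, T=130): row 4 → {Q,S} = (T39, 2) ✓
(P=u, R=A97, T=130): rows 5, 10 → {Q,S} = (T64, 1), (T64, 1) ✓
(P=v, R=A97, T=130): rows 7, 8 → {Q,S} takes values {(T47, 8), (T47, 4)} — violation
(P=v, R=A75, T=131): row 9 → {Q,S} = (T47, 10) ✓
Two rows agree on PRT but differ on QS, so PRT → QS does not hold.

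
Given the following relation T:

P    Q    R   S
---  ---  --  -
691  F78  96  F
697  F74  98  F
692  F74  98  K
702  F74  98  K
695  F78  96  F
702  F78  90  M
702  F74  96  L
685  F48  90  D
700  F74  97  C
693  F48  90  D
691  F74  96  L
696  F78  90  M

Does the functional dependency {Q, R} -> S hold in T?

No

(Q=F78, R=96): 2 rows → S = F, F ✓
(Q=F74, R=98): 3 rows → S takes values {F, K} — violation
(Q=F78, R=90): 2 rows → S = M, M ✓
(Q=F74, R=96): 2 rows → S = L, L ✓
(Q=F48, R=90): 2 rows → S = D, D ✓
(Q=F74, R=97): 1 row → S = C ✓
Two rows agree on {Q, R} but differ on S, so {Q, R} -> S does not hold.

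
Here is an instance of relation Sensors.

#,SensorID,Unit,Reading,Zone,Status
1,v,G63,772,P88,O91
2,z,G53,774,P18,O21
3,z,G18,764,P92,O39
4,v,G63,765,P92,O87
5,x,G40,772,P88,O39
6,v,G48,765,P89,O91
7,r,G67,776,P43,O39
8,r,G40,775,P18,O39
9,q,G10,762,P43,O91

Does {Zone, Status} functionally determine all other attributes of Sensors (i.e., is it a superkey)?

All 9 rows have distinct {Zone, Status} values, so {Zone, Status} → (all attributes) holds and {Zone, Status} is a superkey.

Yes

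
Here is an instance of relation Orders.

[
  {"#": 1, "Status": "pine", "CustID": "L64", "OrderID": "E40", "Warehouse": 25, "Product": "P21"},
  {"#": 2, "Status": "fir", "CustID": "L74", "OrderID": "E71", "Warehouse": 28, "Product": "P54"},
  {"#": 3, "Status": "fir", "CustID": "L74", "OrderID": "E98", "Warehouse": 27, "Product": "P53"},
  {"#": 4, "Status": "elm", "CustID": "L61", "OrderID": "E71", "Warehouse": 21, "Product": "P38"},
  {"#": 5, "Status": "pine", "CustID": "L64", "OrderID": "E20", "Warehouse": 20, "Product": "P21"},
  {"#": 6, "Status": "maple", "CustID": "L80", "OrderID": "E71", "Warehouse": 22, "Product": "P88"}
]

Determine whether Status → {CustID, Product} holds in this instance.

No

Status=pine: rows 1, 5 → {CustID,Product} = (L64, P21), (L64, P21) ✓
Status=fir: rows 2, 3 → {CustID,Product} takes values {(L74, P54), (L74, P53)} — violation
Status=elm: row 4 → {CustID,Product} = (L61, P38) ✓
Status=maple: row 6 → {CustID,Product} = (L80, P88) ✓
Two rows agree on Status but differ on {CustID, Product}, so Status → {CustID, Product} does not hold.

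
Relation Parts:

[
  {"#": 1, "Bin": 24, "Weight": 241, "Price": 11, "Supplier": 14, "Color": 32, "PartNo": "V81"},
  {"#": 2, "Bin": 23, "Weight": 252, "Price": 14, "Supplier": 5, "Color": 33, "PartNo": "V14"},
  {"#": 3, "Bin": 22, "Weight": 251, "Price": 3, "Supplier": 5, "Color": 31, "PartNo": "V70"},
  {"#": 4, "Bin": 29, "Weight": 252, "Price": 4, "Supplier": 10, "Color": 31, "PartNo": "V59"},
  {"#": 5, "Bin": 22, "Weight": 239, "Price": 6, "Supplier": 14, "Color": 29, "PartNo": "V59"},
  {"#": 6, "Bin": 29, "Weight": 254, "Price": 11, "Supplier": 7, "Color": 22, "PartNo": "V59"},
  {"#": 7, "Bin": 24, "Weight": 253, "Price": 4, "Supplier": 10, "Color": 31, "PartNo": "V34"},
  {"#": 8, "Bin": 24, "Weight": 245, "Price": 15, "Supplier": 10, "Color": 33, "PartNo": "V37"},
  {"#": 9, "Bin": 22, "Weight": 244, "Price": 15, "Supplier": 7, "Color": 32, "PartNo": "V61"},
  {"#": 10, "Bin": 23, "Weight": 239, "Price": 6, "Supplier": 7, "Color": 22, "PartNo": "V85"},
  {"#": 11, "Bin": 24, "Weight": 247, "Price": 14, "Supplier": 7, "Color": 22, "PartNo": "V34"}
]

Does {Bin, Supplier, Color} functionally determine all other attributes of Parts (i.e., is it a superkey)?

Yes

All 11 rows have distinct {Bin, Supplier, Color} values, so {Bin, Supplier, Color} → (all attributes) holds and {Bin, Supplier, Color} is a superkey.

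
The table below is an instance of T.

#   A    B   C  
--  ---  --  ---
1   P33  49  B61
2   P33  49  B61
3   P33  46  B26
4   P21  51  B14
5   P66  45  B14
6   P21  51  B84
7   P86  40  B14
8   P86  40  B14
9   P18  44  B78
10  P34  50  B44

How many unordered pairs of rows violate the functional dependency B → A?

0

B=49: all 2 rows agree on A — 0 pairs.
B=51: all 2 rows agree on A — 0 pairs.
B=40: all 2 rows agree on A — 0 pairs.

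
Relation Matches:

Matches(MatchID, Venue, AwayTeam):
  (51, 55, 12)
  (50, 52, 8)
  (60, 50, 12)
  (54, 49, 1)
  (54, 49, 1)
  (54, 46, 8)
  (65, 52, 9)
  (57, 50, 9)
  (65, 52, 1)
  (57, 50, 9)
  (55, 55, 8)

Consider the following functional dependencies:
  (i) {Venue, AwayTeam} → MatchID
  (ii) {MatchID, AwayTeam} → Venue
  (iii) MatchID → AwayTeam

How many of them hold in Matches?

2

(i) {Venue, AwayTeam} → MatchID: every LHS value maps to a single RHS value — holds.
(ii) {MatchID, AwayTeam} → Venue: every LHS value maps to a single RHS value — holds.
(iii) MatchID → AwayTeam: MatchID=54: 3 rows → AwayTeam takes values {1, 8} — violation; MatchID=65: 2 rows → AwayTeam takes values {9, 1} — violation — fails.
2 of the 3 dependencies hold.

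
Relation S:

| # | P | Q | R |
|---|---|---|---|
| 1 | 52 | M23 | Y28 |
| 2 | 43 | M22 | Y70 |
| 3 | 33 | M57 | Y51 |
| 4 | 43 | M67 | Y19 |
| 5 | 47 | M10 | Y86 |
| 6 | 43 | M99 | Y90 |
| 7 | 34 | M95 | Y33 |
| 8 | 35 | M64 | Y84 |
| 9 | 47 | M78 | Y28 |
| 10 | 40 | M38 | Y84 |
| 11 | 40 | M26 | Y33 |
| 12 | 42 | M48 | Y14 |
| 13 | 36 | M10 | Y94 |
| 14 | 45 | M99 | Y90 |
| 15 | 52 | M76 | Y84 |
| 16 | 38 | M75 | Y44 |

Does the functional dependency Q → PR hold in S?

Q=M23: row 1 → {P,R} = (52, Y28) ✓
Q=M22: row 2 → {P,R} = (43, Y70) ✓
Q=M57: row 3 → {P,R} = (33, Y51) ✓
Q=M67: row 4 → {P,R} = (43, Y19) ✓
Q=M10: rows 5, 13 → {P,R} takes values {(47, Y86), (36, Y94)} — violation
Q=M99: rows 6, 14 → {P,R} takes values {(43, Y90), (45, Y90)} — violation
Q=M95: row 7 → {P,R} = (34, Y33) ✓
Q=M64: row 8 → {P,R} = (35, Y84) ✓
Q=M78: row 9 → {P,R} = (47, Y28) ✓
Q=M38: row 10 → {P,R} = (40, Y84) ✓
Q=M26: row 11 → {P,R} = (40, Y33) ✓
Q=M48: row 12 → {P,R} = (42, Y14) ✓
Q=M76: row 15 → {P,R} = (52, Y84) ✓
Q=M75: row 16 → {P,R} = (38, Y44) ✓
Two rows agree on Q but differ on PR, so Q → PR does not hold.

No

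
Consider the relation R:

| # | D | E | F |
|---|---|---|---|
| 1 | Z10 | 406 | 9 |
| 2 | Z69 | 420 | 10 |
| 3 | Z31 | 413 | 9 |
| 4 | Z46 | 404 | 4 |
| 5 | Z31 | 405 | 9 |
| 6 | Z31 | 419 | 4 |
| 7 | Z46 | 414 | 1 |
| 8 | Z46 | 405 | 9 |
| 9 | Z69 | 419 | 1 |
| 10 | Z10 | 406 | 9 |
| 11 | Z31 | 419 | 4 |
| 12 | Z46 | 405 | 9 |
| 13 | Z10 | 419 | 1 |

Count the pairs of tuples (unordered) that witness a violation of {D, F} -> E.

1

(D=Z10, F=9): all 2 rows agree on E — 0 pairs.
(D=Z31, F=9): violating pairs (3,5) — 1 pair.
(D=Z31, F=4): all 2 rows agree on E — 0 pairs.
(D=Z46, F=9): all 2 rows agree on E — 0 pairs.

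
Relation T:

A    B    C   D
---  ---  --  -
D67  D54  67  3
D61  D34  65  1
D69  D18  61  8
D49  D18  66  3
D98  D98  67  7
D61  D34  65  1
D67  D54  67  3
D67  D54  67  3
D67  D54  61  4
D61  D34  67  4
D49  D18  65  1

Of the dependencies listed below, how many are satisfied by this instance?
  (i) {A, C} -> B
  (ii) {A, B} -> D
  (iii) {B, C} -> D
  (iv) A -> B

3

(i) {A, C} -> B: every LHS value maps to a single RHS value — holds.
(ii) {A, B} -> D: (A=D67, B=D54): 4 rows → D takes values {3, 4} — violation; (A=D61, B=D34): 3 rows → D takes values {1, 4} — violation; (A=D49, B=D18): 2 rows → D takes values {3, 1} — violation — fails.
(iii) {B, C} -> D: every LHS value maps to a single RHS value — holds.
(iv) A -> B: every LHS value maps to a single RHS value — holds.
3 of the 4 dependencies hold.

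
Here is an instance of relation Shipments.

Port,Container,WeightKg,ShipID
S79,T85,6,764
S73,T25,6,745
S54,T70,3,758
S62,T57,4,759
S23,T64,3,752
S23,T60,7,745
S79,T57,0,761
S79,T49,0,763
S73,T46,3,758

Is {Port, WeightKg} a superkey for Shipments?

Two distinct rows share (Port=S79, WeightKg=0), so {Port, WeightKg} does not determine every attribute — not a superkey.

No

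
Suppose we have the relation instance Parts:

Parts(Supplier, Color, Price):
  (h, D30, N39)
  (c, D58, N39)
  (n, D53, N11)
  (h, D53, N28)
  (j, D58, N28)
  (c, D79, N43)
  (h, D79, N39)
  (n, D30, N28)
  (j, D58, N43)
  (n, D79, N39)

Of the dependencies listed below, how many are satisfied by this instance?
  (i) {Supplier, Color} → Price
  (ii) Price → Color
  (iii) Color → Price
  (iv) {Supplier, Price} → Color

0

(i) {Supplier, Color} → Price: (Supplier=j, Color=D58): 2 rows → Price takes values {N28, N43} — violation — fails.
(ii) Price → Color: Price=N39: 4 rows → Color takes values {D30, D58, D79} — violation; Price=N28: 3 rows → Color takes values {D53, D58, D30} — violation; Price=N43: 2 rows → Color takes values {D79, D58} — violation — fails.
(iii) Color → Price: Color=D30: 2 rows → Price takes values {N39, N28} — violation; Color=D58: 3 rows → Price takes values {N39, N28, N43} — violation; Color=D53: 2 rows → Price takes values {N11, N28} — violation; Color=D79: 3 rows → Price takes values {N43, N39} — violation — fails.
(iv) {Supplier, Price} → Color: (Supplier=h, Price=N39): 2 rows → Color takes values {D30, D79} — violation — fails.
None of the 4 dependencies hold.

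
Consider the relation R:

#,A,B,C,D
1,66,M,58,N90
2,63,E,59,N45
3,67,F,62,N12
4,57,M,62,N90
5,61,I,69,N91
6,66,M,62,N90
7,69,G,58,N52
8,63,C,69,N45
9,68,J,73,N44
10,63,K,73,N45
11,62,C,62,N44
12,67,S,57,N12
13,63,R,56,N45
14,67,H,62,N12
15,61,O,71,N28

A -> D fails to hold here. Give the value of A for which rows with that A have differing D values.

61

A=66: rows 1, 6 → D = N90, N90 ✓
A=63: rows 2, 8, 10, 13 → D = N45, N45, N45, N45 ✓
A=67: rows 3, 12, 14 → D = N12, N12, N12 ✓
A=57: row 4 → D = N90 ✓
A=61: rows 5, 15 → D takes values {N91, N28} — violation
A=69: row 7 → D = N52 ✓
A=68: row 9 → D = N44 ✓
A=62: row 11 → D = N44 ✓
The only A value with inconsistent D is A=61.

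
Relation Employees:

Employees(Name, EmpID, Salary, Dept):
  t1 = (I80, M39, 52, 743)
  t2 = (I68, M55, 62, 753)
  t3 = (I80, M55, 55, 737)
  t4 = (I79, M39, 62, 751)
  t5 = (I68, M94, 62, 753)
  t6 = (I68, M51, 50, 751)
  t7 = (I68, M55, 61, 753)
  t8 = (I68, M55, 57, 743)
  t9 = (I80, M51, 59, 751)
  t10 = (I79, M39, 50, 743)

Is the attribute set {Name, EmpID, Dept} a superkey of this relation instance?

Rows 2 and 7 have the same {Name, EmpID, Dept} value (Name=I68, EmpID=M55, Dept=753) but are distinct tuples, so {Name, EmpID, Dept} does not determine every attribute — not a superkey.

No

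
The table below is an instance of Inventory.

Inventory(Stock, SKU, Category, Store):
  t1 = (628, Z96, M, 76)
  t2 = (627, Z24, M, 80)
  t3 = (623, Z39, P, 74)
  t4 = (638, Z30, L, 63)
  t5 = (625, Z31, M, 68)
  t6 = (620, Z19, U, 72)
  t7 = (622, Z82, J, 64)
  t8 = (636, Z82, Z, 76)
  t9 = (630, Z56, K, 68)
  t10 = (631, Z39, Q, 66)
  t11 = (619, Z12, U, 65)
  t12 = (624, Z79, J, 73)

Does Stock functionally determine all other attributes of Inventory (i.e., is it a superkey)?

All 12 rows have distinct Stock values, so Stock → (all attributes) holds and Stock is a superkey.

Yes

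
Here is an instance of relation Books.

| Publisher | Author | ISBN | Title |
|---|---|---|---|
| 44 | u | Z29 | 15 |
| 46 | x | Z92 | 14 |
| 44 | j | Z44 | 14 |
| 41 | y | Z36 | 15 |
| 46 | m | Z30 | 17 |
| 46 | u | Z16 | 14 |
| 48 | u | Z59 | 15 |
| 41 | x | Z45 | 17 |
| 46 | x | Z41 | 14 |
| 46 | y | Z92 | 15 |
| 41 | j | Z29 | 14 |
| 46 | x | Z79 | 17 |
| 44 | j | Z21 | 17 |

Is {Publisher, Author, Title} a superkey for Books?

No

Two distinct rows share (Publisher=46, Author=x, Title=14), so {Publisher, Author, Title} does not determine every attribute — not a superkey.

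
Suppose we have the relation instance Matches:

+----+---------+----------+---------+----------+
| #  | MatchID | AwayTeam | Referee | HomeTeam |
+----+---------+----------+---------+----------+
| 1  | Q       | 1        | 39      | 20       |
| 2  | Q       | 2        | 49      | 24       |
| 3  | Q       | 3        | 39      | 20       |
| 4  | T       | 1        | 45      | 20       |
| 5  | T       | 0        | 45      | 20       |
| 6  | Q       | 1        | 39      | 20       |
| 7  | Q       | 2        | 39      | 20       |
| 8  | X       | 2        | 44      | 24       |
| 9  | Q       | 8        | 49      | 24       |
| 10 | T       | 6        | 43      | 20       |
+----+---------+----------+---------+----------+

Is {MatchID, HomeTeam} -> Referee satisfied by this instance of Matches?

(MatchID=Q, HomeTeam=20): rows 1, 3, 6, 7 → Referee = 39, 39, 39, 39 ✓
(MatchID=Q, HomeTeam=24): rows 2, 9 → Referee = 49, 49 ✓
(MatchID=T, HomeTeam=20): rows 4, 5, 10 → Referee takes values {45, 43} — violation
(MatchID=X, HomeTeam=24): row 8 → Referee = 44 ✓
Two rows agree on {MatchID, HomeTeam} but differ on Referee, so {MatchID, HomeTeam} -> Referee does not hold.

No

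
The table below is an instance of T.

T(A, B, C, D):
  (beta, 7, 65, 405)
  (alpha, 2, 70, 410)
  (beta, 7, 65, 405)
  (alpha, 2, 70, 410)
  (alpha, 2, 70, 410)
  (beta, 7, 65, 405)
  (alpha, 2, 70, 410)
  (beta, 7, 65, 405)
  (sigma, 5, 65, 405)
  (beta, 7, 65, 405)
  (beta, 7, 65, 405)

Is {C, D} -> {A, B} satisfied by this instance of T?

(C=65, D=405): 7 rows → {A,B} takes values {(beta, 7), (sigma, 5)} — violation
(C=70, D=410): 4 rows → {A,B} = (alpha, 2), (alpha, 2), (alpha, 2), (alpha, 2) ✓
Two rows agree on {C, D} but differ on {A, B}, so {C, D} -> {A, B} does not hold.

No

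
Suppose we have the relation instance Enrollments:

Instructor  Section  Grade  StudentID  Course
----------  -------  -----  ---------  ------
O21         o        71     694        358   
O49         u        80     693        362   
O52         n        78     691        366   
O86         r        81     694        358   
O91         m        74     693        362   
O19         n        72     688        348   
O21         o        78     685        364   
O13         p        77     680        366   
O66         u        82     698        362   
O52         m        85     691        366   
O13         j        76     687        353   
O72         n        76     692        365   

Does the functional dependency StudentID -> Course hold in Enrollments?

Yes

StudentID=694: 2 rows → Course = 358, 358 ✓
StudentID=693: 2 rows → Course = 362, 362 ✓
StudentID=691: 2 rows → Course = 366, 366 ✓
StudentID=688: 1 row → Course = 348 ✓
StudentID=685: 1 row → Course = 364 ✓
StudentID=680: 1 row → Course = 366 ✓
StudentID=698: 1 row → Course = 362 ✓
StudentID=687: 1 row → Course = 353 ✓
StudentID=692: 1 row → Course = 365 ✓
Every StudentID value is associated with a single Course value, so StudentID -> Course holds.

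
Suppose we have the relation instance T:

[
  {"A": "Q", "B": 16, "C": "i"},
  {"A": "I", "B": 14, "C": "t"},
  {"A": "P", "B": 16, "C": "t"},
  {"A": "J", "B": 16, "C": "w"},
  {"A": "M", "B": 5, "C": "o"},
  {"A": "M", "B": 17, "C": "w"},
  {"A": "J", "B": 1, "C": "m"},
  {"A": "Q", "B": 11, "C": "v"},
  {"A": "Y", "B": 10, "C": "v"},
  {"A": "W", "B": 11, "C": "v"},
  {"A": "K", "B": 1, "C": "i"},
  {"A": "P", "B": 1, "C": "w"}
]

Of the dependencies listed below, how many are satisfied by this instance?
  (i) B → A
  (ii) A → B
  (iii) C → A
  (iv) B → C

0

(i) B → A: B=16: 3 rows → A takes values {Q, P, J} — violation; B=1: 3 rows → A takes values {J, K, P} — violation; B=11: 2 rows → A takes values {Q, W} — violation — fails.
(ii) A → B: A=Q: 2 rows → B takes values {16, 11} — violation; A=P: 2 rows → B takes values {16, 1} — violation; A=J: 2 rows → B takes values {16, 1} — violation; A=M: 2 rows → B takes values {5, 17} — violation — fails.
(iii) C → A: C=i: 2 rows → A takes values {Q, K} — violation; C=t: 2 rows → A takes values {I, P} — violation; C=w: 3 rows → A takes values {J, M, P} — violation; C=v: 3 rows → A takes values {Q, Y, W} — violation — fails.
(iv) B → C: B=16: 3 rows → C takes values {i, t, w} — violation; B=1: 3 rows → C takes values {m, i, w} — violation — fails.
None of the 4 dependencies hold.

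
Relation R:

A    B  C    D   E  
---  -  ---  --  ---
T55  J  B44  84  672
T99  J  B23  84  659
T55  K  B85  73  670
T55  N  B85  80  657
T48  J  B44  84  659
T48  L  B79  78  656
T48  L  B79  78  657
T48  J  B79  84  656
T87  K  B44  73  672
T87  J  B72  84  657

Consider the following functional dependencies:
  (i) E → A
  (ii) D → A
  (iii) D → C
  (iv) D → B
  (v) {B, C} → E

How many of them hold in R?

(i) E → A: E=672: 2 rows → A takes values {T55, T87} — violation; E=659: 2 rows → A takes values {T99, T48} — violation; E=657: 3 rows → A takes values {T55, T48, T87} — violation — fails.
(ii) D → A: D=84: 5 rows → A takes values {T55, T99, T48, T87} — violation; D=73: 2 rows → A takes values {T55, T87} — violation — fails.
(iii) D → C: D=84: 5 rows → C takes values {B44, B23, B79, B72} — violation; D=73: 2 rows → C takes values {B85, B44} — violation — fails.
(iv) D → B: every LHS value maps to a single RHS value — holds.
(v) {B, C} → E: (B=J, C=B44): 2 rows → E takes values {672, 659} — violation; (B=L, C=B79): 2 rows → E takes values {656, 657} — violation — fails.
1 of the 5 dependencies holds.

1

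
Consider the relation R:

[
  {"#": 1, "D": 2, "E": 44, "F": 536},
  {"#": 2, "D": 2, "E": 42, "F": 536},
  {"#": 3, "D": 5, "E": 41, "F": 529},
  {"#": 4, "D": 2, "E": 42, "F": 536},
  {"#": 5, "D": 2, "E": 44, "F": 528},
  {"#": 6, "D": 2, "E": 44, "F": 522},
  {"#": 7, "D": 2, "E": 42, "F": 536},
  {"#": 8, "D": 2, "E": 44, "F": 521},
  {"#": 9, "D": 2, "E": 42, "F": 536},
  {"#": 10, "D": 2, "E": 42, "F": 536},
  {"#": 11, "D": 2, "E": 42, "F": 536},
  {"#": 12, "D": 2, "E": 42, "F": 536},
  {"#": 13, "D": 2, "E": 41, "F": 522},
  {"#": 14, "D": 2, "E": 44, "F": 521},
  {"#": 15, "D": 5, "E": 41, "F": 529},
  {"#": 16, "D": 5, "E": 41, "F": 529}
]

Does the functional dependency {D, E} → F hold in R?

No

(D=2, E=44): rows 1, 5, 6, 8, 14 → F takes values {536, 528, 522, 521} — violation
(D=2, E=42): rows 2, 4, 7, 9, 10, 11, 12 → F = 536, 536, 536, 536, 536, 536, 536 ✓
(D=5, E=41): rows 3, 15, 16 → F = 529, 529, 529 ✓
(D=2, E=41): row 13 → F = 522 ✓
Two rows agree on {D, E} but differ on F, so {D, E} → F does not hold.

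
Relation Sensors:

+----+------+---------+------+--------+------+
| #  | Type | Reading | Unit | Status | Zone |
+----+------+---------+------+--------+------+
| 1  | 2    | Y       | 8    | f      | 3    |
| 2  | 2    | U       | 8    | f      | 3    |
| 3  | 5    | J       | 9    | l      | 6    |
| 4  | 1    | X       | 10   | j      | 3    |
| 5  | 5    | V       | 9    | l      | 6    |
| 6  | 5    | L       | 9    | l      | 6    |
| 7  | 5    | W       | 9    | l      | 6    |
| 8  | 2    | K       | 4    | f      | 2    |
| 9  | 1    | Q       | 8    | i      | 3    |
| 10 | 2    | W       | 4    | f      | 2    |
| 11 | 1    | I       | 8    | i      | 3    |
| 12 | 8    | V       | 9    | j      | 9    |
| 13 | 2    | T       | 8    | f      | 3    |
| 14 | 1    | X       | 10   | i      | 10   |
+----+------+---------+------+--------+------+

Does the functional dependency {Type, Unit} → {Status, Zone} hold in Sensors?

(Type=2, Unit=8): rows 1, 2, 13 → {Status,Zone} = (f, 3), (f, 3), (f, 3) ✓
(Type=5, Unit=9): rows 3, 5, 6, 7 → {Status,Zone} = (l, 6), (l, 6), (l, 6), (l, 6) ✓
(Type=1, Unit=10): rows 4, 14 → {Status,Zone} takes values {(j, 3), (i, 10)} — violation
(Type=2, Unit=4): rows 8, 10 → {Status,Zone} = (f, 2), (f, 2) ✓
(Type=1, Unit=8): rows 9, 11 → {Status,Zone} = (i, 3), (i, 3) ✓
(Type=8, Unit=9): row 12 → {Status,Zone} = (j, 9) ✓
Two rows agree on {Type, Unit} but differ on {Status, Zone}, so {Type, Unit} → {Status, Zone} does not hold.

No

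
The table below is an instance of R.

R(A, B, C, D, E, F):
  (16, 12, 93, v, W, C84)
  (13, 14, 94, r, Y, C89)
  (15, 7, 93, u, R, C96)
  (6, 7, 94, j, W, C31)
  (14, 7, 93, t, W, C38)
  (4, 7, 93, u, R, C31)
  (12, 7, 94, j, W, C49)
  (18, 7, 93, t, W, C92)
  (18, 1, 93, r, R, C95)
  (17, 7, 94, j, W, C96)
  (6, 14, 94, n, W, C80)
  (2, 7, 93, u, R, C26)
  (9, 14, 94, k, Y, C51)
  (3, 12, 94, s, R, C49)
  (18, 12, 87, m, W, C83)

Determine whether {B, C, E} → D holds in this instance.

(B=12, C=93, E=W): 1 row → D = v ✓
(B=14, C=94, E=Y): 2 rows → D takes values {r, k} — violation
(B=7, C=93, E=R): 3 rows → D = u, u, u ✓
(B=7, C=94, E=W): 3 rows → D = j, j, j ✓
(B=7, C=93, E=W): 2 rows → D = t, t ✓
(B=1, C=93, E=R): 1 row → D = r ✓
(B=14, C=94, E=W): 1 row → D = n ✓
(B=12, C=94, E=R): 1 row → D = s ✓
(B=12, C=87, E=W): 1 row → D = m ✓
Two rows agree on {B, C, E} but differ on D, so {B, C, E} → D does not hold.

No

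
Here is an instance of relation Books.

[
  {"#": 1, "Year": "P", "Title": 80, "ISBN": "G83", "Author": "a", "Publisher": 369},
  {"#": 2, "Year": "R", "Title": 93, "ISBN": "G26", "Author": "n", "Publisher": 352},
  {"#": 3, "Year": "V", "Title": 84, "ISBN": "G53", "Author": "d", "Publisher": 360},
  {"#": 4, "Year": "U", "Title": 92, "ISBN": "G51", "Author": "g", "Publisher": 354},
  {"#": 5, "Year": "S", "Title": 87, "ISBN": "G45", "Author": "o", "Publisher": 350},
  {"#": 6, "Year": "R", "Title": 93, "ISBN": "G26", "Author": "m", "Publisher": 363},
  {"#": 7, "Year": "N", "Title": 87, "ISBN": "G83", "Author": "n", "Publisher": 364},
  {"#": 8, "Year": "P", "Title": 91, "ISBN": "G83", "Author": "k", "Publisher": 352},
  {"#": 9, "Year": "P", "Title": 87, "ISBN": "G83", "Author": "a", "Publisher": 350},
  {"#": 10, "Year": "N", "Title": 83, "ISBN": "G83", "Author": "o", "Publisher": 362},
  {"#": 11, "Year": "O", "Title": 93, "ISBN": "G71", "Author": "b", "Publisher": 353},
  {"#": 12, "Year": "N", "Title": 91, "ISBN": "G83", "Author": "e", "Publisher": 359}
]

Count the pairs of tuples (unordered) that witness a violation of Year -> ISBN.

Year=P: all 3 rows agree on ISBN — 0 pairs.
Year=R: all 2 rows agree on ISBN — 0 pairs.
Year=N: all 3 rows agree on ISBN — 0 pairs.

0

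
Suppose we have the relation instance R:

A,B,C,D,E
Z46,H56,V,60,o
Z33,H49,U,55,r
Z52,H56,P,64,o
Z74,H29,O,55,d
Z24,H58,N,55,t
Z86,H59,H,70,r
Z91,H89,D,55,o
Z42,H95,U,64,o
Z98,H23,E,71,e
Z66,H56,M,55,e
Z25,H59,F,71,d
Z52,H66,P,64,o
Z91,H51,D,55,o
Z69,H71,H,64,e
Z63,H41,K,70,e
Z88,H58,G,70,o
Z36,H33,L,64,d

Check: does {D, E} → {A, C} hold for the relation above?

(D=60, E=o): 1 row → {A,C} = (Z46, V) ✓
(D=55, E=r): 1 row → {A,C} = (Z33, U) ✓
(D=64, E=o): 3 rows → {A,C} takes values {(Z52, P), (Z42, U)} — violation
(D=55, E=d): 1 row → {A,C} = (Z74, O) ✓
(D=55, E=t): 1 row → {A,C} = (Z24, N) ✓
(D=70, E=r): 1 row → {A,C} = (Z86, H) ✓
(D=55, E=o): 2 rows → {A,C} = (Z91, D), (Z91, D) ✓
(D=71, E=e): 1 row → {A,C} = (Z98, E) ✓
(D=55, E=e): 1 row → {A,C} = (Z66, M) ✓
(D=71, E=d): 1 row → {A,C} = (Z25, F) ✓
(D=64, E=e): 1 row → {A,C} = (Z69, H) ✓
(D=70, E=e): 1 row → {A,C} = (Z63, K) ✓
(D=70, E=o): 1 row → {A,C} = (Z88, G) ✓
(D=64, E=d): 1 row → {A,C} = (Z36, L) ✓
Two rows agree on {D, E} but differ on {A, C}, so {D, E} → {A, C} does not hold.

No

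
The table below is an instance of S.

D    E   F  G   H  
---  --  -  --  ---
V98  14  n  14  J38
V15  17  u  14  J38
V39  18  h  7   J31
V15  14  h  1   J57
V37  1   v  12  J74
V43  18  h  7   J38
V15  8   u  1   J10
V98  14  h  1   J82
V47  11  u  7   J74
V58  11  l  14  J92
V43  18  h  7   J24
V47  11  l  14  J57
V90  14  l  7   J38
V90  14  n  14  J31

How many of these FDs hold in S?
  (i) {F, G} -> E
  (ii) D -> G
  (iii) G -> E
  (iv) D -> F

(i) {F, G} -> E: every LHS value maps to a single RHS value — holds.
(ii) D -> G: D=V98: 2 rows → G takes values {14, 1} — violation; D=V15: 3 rows → G takes values {14, 1} — violation; D=V47: 2 rows → G takes values {7, 14} — violation; D=V90: 2 rows → G takes values {7, 14} — violation — fails.
(iii) G -> E: G=14: 5 rows → E takes values {14, 17, 11} — violation; G=7: 5 rows → E takes values {18, 11, 14} — violation; G=1: 3 rows → E takes values {14, 8} — violation — fails.
(iv) D -> F: D=V98: 2 rows → F takes values {n, h} — violation; D=V15: 3 rows → F takes values {u, h} — violation; D=V47: 2 rows → F takes values {u, l} — violation; D=V90: 2 rows → F takes values {l, n} — violation — fails.
1 of the 4 dependencies holds.

1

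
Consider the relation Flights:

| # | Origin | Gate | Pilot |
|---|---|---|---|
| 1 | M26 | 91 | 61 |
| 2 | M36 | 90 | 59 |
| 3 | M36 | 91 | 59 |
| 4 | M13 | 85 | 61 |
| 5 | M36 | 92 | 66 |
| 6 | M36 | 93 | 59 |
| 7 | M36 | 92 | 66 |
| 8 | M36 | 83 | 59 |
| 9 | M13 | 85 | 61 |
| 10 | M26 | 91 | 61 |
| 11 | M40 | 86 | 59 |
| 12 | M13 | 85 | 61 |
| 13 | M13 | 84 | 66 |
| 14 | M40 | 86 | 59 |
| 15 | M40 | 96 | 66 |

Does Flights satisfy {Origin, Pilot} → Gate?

No

(Origin=M26, Pilot=61): rows 1, 10 → Gate = 91, 91 ✓
(Origin=M36, Pilot=59): rows 2, 3, 6, 8 → Gate takes values {90, 91, 93, 83} — violation
(Origin=M13, Pilot=61): rows 4, 9, 12 → Gate = 85, 85, 85 ✓
(Origin=M36, Pilot=66): rows 5, 7 → Gate = 92, 92 ✓
(Origin=M40, Pilot=59): rows 11, 14 → Gate = 86, 86 ✓
(Origin=M13, Pilot=66): row 13 → Gate = 84 ✓
(Origin=M40, Pilot=66): row 15 → Gate = 96 ✓
Two rows agree on {Origin, Pilot} but differ on Gate, so {Origin, Pilot} → Gate does not hold.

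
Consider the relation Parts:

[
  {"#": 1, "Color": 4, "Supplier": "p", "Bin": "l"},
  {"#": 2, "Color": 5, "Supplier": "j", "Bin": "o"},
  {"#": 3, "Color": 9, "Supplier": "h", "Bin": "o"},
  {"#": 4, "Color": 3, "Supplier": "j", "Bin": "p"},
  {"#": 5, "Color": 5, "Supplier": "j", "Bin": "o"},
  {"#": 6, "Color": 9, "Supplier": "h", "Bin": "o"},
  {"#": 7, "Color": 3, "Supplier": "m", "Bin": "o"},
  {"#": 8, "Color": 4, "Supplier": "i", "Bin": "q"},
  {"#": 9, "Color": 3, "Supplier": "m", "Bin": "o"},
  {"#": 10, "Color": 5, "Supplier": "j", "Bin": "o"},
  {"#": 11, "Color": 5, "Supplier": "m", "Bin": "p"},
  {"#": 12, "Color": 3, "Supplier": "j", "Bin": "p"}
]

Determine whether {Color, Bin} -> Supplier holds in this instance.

(Color=4, Bin=l): row 1 → Supplier = p ✓
(Color=5, Bin=o): rows 2, 5, 10 → Supplier = j, j, j ✓
(Color=9, Bin=o): rows 3, 6 → Supplier = h, h ✓
(Color=3, Bin=p): rows 4, 12 → Supplier = j, j ✓
(Color=3, Bin=o): rows 7, 9 → Supplier = m, m ✓
(Color=4, Bin=q): row 8 → Supplier = i ✓
(Color=5, Bin=p): row 11 → Supplier = m ✓
Every {Color, Bin} value is associated with a single Supplier value, so {Color, Bin} -> Supplier holds.

Yes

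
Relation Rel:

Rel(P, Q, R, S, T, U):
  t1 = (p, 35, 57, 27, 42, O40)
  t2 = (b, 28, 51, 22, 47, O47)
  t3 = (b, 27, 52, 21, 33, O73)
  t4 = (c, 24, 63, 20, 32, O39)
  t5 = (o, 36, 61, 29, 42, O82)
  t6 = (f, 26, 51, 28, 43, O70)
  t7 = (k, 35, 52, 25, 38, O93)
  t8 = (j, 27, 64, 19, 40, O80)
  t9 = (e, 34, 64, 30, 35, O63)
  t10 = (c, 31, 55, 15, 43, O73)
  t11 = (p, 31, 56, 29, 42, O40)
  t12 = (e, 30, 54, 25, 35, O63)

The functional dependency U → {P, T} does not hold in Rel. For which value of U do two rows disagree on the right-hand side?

O73

U=O40: rows 1, 11 → {P,T} = (p, 42), (p, 42) ✓
U=O47: row 2 → {P,T} = (b, 47) ✓
U=O73: rows 3, 10 → {P,T} takes values {(b, 33), (c, 43)} — violation
U=O39: row 4 → {P,T} = (c, 32) ✓
U=O82: row 5 → {P,T} = (o, 42) ✓
U=O70: row 6 → {P,T} = (f, 43) ✓
U=O93: row 7 → {P,T} = (k, 38) ✓
U=O80: row 8 → {P,T} = (j, 40) ✓
U=O63: rows 9, 12 → {P,T} = (e, 35), (e, 35) ✓
The only U value with inconsistent RHS is U=O73.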